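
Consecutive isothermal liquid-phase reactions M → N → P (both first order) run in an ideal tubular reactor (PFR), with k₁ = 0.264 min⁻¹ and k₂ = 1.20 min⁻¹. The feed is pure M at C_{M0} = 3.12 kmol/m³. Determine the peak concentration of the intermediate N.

0.448 kmol/m³

At the optimum, C_{N,max}/C_{M0} = (k₁/k₂)^[k₂/(k₂−k₁)].
= (0.264/1.20)^(1.20/(1.20−0.264)) = (0.2200)^(1.282) = 0.1435.
C_{N,max} = 0.1435×3.12 = 0.448 kmol/m³.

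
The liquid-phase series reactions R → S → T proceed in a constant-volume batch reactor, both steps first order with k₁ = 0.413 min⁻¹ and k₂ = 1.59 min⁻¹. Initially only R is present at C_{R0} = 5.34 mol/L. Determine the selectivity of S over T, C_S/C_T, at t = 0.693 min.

1.44

For first-order series with pure R initially, C_S(t) = k₁C_{R0}/(k₂−k₁)·(e^(−k₁t) − e^(−k₂t)).
e^(−k₁t) = e^(−0.413×0.693) = e^(−0.2862) = 0.7511; e^(−k₂t) = e^(−1.102) = 0.3322.
C_S = 0.413×5.34/(1.59−0.413) × (0.7511−0.3322) = 1.874×0.4189 = 0.7848 mol/L.
C_R = C_{R0}e^(−k₁t) = 4.011 mol/L, so C_T = C_{R0}−C_R−C_S = 0.5443 mol/L; C_S/C_T = 1.44.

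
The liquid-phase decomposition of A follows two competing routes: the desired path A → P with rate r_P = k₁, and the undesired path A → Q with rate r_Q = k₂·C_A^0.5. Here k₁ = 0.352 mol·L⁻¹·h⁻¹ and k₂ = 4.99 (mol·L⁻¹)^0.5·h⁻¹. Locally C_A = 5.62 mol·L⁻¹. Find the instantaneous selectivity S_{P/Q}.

0.0298

S_{P/Q} = r_P/r_Q = (k₁)/(k₂·C_A^0.5) = (k₁/k₂)·C_A^-0.5.
= (0.352) / (4.99×5.620^0.5) = 0.3520/11.83 = 0.0298.
The undesired path is higher order in A, so low C_A (CSTR or dilute feed) favours P.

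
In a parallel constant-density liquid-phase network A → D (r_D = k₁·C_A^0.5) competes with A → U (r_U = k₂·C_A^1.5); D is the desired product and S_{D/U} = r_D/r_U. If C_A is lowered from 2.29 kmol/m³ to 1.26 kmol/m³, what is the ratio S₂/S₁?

1.82

S_{D/U} = (k₁/k₂)·C_A⁻¹, so S₂/S₁ = (C_{A,2}/C_{A,1})⁻¹.
= 2.29/1.26 = 1.82.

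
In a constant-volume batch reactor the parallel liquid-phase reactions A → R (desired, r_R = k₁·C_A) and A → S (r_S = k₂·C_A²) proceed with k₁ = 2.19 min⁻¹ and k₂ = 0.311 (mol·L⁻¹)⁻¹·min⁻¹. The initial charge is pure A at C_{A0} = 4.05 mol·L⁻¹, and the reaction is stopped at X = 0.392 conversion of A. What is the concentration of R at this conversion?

1.09 mol·L⁻¹

C_A = C_{A0}(1−X) = 2.462 mol·L⁻¹.
Along a PFR/batch, dC_R/dC_A = −r_R/(r_R+r_S) = −k₁/(k₁+k₂·C_A).
Integrating from C_{A0} to C_A: C_R = (2.19/0.311)·ln[(2.19+0.311·4.05)/(2.19+0.311·2.46)] = 7.042·ln(3.450/2.956) = 1.088 mol·L⁻¹.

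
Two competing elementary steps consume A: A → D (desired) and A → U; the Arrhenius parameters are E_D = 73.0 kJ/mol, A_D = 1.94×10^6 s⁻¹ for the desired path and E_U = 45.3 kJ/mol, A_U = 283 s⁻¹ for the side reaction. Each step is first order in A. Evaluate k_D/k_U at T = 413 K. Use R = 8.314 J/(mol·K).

k_D/k_U = (A_D/A_U)·exp[−(E_D−E_U)/(RT)] = (A_D/A_U)·exp[(E_U−E_D)/(RT)].
(E_U−E_D)/(RT) = (45.3−73.0)×10³/(8.314×413) = -27700/3434 = -8.067.
k_D/k_U = (1.94×10^6/283)·exp(-8.067) = 6855 × 3.137×10^-4 = 2.15.

2.15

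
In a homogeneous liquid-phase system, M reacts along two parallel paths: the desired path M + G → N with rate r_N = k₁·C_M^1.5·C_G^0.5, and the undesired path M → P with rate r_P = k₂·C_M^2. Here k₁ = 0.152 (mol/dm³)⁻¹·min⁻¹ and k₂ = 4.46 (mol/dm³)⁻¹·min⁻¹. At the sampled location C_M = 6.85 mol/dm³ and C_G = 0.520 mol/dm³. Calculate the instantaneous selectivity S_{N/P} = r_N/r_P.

0.00939

S_{N/P} = r_N/r_P = (k₁·C_M^1.5·C_G^0.5)/(k₂·C_M^2) = (k₁/k₂)·C_M^-0.5·C_G^0.5.
= (0.152×6.850^1.5×0.5200^0.5) / (4.46×6.850^2) = 1.965/209.3 = 0.00939.
The undesired path is higher order in M, so low C_M (CSTR or dilute feed) favours N.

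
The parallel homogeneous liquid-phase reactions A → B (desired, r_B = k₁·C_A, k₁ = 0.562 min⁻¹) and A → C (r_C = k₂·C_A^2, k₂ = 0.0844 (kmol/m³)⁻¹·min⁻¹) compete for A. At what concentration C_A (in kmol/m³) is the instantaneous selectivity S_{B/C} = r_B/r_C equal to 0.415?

16.0 kmol/m³

S_{B/C} = (k₁/k₂)·C_A⁻¹ ⇒ C_A = (S·k₂/k₁)^(-1).
= (0.415×0.0844/0.562)^(-1) = (0.06232)^(-1) = 16.0 kmol/m³.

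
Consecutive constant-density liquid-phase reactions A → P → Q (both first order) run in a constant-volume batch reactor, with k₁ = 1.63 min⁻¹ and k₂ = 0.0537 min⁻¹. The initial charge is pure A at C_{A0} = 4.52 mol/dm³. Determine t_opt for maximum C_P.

2.17 min

Setting dC_P/dt = 0 gives t_opt = ln(k₂/k₁)/(k₂−k₁).
= ln(0.0537/1.63)/(0.0537−1.63) = ln(0.03294)/-1.576 = -3.413/-1.576 = 2.17 min.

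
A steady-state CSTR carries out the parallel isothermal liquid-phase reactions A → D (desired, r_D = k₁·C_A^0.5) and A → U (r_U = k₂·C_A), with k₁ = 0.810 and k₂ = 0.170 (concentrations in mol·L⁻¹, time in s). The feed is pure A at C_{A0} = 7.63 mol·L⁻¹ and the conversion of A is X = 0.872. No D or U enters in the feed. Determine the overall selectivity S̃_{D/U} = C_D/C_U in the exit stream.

Exit C_A = C_{A0}(1−X) = 7.63×0.128 = 0.9766 mol·L⁻¹.
In a CSTR the entire volume is at exit conditions, so r_D = 0.810×0.9766^0.5 = 0.8005 and r_U = 0.170×0.9766 = 0.1660.
Overall selectivity = C_D/C_U = r_Dτ/(r_Uτ) = r_D/r_U = 4.82.

4.82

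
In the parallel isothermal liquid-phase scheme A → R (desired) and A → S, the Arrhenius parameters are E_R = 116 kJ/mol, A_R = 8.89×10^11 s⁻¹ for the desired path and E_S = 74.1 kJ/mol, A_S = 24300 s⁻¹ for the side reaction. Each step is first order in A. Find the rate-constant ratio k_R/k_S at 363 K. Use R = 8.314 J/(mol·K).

Since both paths have the same order in A, the concentration cancels and S_{R/S} = k_R/k_S = (A_R/A_S)·exp[(E_S−E_R)/(RT)].
(E_S−E_R)/(RT) = (74.1−116)×10³/(8.314×363) = -41900/3018 = -13.88.
k_R/k_S = (8.89×10^11/24300)·exp(-13.88) = 3.658×10^7 × 9.343×10^-7 = 34.2.

34.2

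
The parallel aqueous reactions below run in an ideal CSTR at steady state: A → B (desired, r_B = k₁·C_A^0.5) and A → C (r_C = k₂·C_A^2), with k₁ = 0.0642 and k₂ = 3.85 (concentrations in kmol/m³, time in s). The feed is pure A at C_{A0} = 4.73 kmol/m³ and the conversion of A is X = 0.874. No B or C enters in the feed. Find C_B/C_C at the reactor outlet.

Exit C_A = C_{A0}(1−X) = 4.73×0.126 = 0.5960 kmol/m³.
Rates in a CSTR are evaluated at the outlet concentration: r_B = 0.0642×0.5960^0.5 = 0.04956, r_C = 3.85×0.5960^2 = 1.367.
Overall selectivity = C_B/C_C = r_Bτ/(r_Cτ) = r_B/r_C = 0.0362.

0.0362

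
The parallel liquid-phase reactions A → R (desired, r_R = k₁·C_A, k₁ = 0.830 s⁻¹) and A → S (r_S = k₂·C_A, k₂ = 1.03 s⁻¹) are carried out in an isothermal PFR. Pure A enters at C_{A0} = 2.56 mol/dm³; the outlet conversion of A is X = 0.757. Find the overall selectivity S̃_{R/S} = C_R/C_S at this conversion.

C_A = C_{A0}(1−X) = 0.6221 mol/dm³.
Both paths are first order in A, so the instantaneous fraction to R is constant: dC_R/d(−C_A) = k₁/(k₁+k₂) = 0.4462.
C_R = 0.4462·(C_{A0}−C_A) = 0.4462×1.938 = 0.865 mol/dm³.
C_S = (C_{A0}−C_A)−C_R = 1.073 mol/dm³; S̃_{R/S} = 0.8648/1.073 = 0.806.

0.806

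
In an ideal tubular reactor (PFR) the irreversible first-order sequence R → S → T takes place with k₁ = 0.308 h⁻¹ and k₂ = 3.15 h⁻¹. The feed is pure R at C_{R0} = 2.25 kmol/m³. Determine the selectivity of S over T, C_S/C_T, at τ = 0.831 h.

0.507

The intermediate concentration in a first-order A→B→C sequence is C_S = k₁C_{R0}(e^(−k₁τ) − e^(−k₂τ))/(k₂−k₁).
e^(−k₁τ) = e^(−0.308×0.831) = e^(−0.2559) = 0.7742; e^(−k₂τ) = e^(−2.618) = 0.07297.
C_S = 0.308×2.25/(3.15−0.308) × (0.7742−0.07297) = 0.2438×0.7012 = 0.1710 kmol/m³.
C_R = C_{R0}e^(−k₁τ) = 1.742 kmol/m³, so C_T = C_{R0}−C_R−C_S = 0.3371 kmol/m³; C_S/C_T = 0.507.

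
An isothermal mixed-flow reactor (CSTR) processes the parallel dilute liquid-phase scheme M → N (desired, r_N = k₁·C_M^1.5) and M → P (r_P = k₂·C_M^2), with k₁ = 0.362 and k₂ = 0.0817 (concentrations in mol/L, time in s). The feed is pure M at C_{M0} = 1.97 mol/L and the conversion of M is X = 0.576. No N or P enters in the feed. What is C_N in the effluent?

Exit C_M = C_{M0}(1−X) = 1.97×0.424 = 0.8353 mol/L.
Rates in a CSTR are evaluated at the outlet concentration: r_N = 0.362×0.8353^1.5 = 0.2763, r_P = 0.0817×0.8353^2 = 0.05700.
Fraction of consumed M going to N: r_N/(r_N+r_P) = 0.8290.
C_N = 0.8290·C_{M0}·X = 0.8290×1.97×0.576 = 0.941 mol/L.

0.941 mol/L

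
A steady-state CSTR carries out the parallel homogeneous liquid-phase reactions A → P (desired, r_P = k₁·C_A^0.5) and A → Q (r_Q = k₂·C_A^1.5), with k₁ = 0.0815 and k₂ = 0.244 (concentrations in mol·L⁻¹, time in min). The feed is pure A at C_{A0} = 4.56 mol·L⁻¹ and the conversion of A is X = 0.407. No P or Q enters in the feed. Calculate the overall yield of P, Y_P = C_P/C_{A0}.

Exit C_A = C_{A0}(1−X) = 4.56×0.593 = 2.704 mol·L⁻¹.
Rates in a CSTR are evaluated at the outlet concentration: r_P = 0.0815×2.704^0.5 = 0.1340, r_Q = 0.244×2.704^1.5 = 1.085.
Fraction of consumed A going to P: r_P/(r_P+r_Q) = 0.1099.
C_P = 0.1099·C_{A0}·X = 0.1099×4.56×0.407 = 0.204 mol·L⁻¹; Y_P = C_P/C_{A0} = 0.0447.

0.0447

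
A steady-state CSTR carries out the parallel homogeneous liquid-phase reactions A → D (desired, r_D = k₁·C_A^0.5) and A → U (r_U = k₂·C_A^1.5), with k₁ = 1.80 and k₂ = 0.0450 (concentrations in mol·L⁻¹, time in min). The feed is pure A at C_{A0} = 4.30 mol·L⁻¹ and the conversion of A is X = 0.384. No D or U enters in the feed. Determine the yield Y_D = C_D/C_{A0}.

Exit C_A = C_{A0}(1−X) = 4.30×0.616 = 2.649 mol·L⁻¹.
In a CSTR the entire volume is at exit conditions, so r_D = 1.80×2.649^0.5 = 2.930 and r_U = 0.0450×2.649^1.5 = 0.1940.
Fraction of consumed A going to D: r_D/(r_D+r_U) = 0.9379.
C_D = 0.9379·C_{A0}·X = 0.9379×4.30×0.384 = 1.55 mol·L⁻¹; Y_D = C_D/C_{A0} = 0.360.

0.360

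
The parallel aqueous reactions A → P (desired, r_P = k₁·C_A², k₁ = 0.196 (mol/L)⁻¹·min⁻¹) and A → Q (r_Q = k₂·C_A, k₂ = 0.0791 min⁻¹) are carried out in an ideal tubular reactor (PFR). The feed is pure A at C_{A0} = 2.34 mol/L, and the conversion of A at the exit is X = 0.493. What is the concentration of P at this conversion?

C_A = C_{A0}(1−X) = 1.186 mol/L.
Along a PFR/batch, dC_Q/dC_A = −r_Q/(r_P+r_Q) = −k₂/(k₂+k₁·C_A).
Integrating from C_{A0} to C_A: C_Q = (0.0791/0.196)·ln[(0.0791+0.196·2.34)/(0.0791+0.196·1.19)] = 0.4036·ln(0.5377/0.3116) = 0.2202 mol/L.
Then C_P = (C_{A0}−C_A) − C_Q = 1.154 − 0.2202 = 0.9334 mol/L.

0.933 mol/L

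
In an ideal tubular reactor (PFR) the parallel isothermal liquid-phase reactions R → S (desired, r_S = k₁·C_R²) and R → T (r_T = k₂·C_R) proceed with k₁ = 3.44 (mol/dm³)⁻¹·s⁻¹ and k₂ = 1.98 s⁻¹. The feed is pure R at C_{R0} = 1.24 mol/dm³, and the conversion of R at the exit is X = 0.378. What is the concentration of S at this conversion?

0.297 mol/dm³

C_R = C_{R0}(1−X) = 0.7713 mol/dm³.
Along a PFR/batch, dC_T/dC_R = −r_T/(r_S+r_T) = −k₂/(k₂+k₁·C_R).
Integrating from C_{R0} to C_R: C_T = (1.98/3.44)·ln[(1.98+3.44·1.24)/(1.98+3.44·0.771)] = 0.5756·ln(6.246/4.633) = 0.1719 mol/dm³.
Then C_S = (C_{R0}−C_R) − C_T = 0.4687 − 0.1719 = 0.2968 mol/dm³.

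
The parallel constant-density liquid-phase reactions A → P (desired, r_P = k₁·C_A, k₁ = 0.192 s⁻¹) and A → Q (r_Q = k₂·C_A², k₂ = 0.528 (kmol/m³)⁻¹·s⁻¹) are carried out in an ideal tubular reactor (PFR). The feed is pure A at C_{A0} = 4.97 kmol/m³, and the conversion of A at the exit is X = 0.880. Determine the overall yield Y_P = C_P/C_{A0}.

C_A = C_{A0}(1−X) = 0.5964 kmol/m³.
Along a PFR/batch, dC_P/dC_A = −r_P/(r_P+r_Q) = −k₁/(k₁+k₂·C_A).
Integrating from C_{A0} to C_A: C_P = (0.192/0.528)·ln[(0.192+0.528·4.97)/(0.192+0.528·0.596)] = 0.3636·ln(2.816/0.5069) = 0.6236 kmol/m³.
Y_P = C_P/C_{A0} = 0.6236/4.97 = 0.125.

0.125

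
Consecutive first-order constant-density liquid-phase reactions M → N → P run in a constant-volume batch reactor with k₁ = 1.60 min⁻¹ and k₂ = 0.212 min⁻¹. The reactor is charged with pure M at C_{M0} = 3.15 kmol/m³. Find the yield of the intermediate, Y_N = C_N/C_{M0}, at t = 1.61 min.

0.732

The intermediate concentration in a first-order A→B→C sequence is C_N = k₁C_{M0}(e^(−k₁t) − e^(−k₂t))/(k₂−k₁).
e^(−k₁t) = e^(−1.60×1.61) = e^(−2.576) = 0.07608; e^(−k₂t) = e^(−0.3413) = 0.7108.
C_N = 1.60×3.15/(0.212−1.60) × (0.07608−0.7108) = (-3.631)×(-0.6348) = 2.305 kmol/m³.
Y_N = C_N/C_{M0} = 2.305/3.15 = 0.732.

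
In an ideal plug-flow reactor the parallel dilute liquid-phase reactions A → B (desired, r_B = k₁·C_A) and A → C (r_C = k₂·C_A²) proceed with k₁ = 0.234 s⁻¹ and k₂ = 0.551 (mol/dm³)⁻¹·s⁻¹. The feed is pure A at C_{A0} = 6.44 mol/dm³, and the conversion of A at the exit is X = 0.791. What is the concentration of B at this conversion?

0.575 mol/dm³

C_A = C_{A0}(1−X) = 1.346 mol/dm³.
Along a PFR/batch, dC_B/dC_A = −r_B/(r_B+r_C) = −k₁/(k₁+k₂·C_A).
Integrating from C_{A0} to C_A: C_B = (0.234/0.551)·ln[(0.234+0.551·6.44)/(0.234+0.551·1.35)] = 0.4247·ln(3.782/0.9756) = 0.5755 mol/dm³.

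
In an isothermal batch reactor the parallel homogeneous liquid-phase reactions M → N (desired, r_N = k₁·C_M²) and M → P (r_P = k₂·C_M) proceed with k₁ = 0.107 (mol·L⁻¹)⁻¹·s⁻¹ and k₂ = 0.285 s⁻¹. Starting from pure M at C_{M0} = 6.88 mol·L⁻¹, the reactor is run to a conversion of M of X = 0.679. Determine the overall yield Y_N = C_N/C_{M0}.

0.419

C_M = C_{M0}(1−X) = 2.208 mol·L⁻¹.
Along a PFR/batch, dC_P/dC_M = −r_P/(r_N+r_P) = −k₂/(k₂+k₁·C_M).
Integrating from C_{M0} to C_M: C_P = (0.285/0.107)·ln[(0.285+0.107·6.88)/(0.285+0.107·2.21)] = 2.664·ln(1.021/0.5213) = 1.791 mol·L⁻¹.
Then C_N = (C_{M0}−C_M) − C_P = 4.672 − 1.791 = 2.881 mol·L⁻¹.
Y_N = C_N/C_{M0} = 2.881/6.88 = 0.419.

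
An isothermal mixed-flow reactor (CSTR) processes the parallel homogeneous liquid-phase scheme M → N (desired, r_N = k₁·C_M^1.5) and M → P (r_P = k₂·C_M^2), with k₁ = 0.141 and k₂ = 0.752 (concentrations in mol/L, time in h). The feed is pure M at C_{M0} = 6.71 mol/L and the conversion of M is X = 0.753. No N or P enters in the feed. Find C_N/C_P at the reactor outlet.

0.146

Exit C_M = C_{M0}(1−X) = 6.71×0.247 = 1.657 mol/L.
Rates in a CSTR are evaluated at the outlet concentration: r_N = 0.141×1.657^1.5 = 0.3008, r_P = 0.752×1.657^2 = 2.066.
Overall selectivity = C_N/C_P = r_Nτ/(r_Pτ) = r_N/r_P = 0.146.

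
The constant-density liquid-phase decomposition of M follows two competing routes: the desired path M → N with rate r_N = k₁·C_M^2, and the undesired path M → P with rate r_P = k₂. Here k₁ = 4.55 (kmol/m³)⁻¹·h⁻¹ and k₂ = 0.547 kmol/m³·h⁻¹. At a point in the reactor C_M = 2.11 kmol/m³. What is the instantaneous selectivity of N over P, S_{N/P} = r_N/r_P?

S_{N/P} = r_N/r_P = (k₁·C_M^2)/(k₂) = (k₁/k₂)·C_M^2.
= (4.55×2.110^2) / (0.547) = 20.26/0.5470 = 37.0.

37.0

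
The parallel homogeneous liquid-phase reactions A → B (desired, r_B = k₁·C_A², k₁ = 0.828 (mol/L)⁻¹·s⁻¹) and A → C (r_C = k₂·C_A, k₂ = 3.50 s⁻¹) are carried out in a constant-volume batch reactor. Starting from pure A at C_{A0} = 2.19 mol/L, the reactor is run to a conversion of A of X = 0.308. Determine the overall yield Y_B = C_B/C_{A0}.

0.0936

C_A = C_{A0}(1−X) = 1.515 mol/L.
Along a PFR/batch, dC_C/dC_A = −r_C/(r_B+r_C) = −k₂/(k₂+k₁·C_A).
Integrating from C_{A0} to C_A: C_C = (3.50/0.828)·ln[(3.50+0.828·2.19)/(3.50+0.828·1.52)] = 4.227·ln(5.313/4.755) = 0.4695 mol/L.
Then C_B = (C_{A0}−C_A) − C_C = 0.6745 − 0.4695 = 0.2051 mol/L.
Y_B = C_B/C_{A0} = 0.2051/2.19 = 0.0936.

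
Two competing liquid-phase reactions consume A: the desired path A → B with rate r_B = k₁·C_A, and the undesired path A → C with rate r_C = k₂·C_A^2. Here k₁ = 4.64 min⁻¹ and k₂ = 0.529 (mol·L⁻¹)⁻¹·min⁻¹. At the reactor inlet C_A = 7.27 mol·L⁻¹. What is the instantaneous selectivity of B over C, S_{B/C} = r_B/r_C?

S_{B/C} = r_B/r_C = (k₁·C_A)/(k₂·C_A^2) = (k₁/k₂)·C_A⁻¹.
= (4.64×7.270) / (0.529×7.270^2) = 33.73/27.96 = 1.21.

1.21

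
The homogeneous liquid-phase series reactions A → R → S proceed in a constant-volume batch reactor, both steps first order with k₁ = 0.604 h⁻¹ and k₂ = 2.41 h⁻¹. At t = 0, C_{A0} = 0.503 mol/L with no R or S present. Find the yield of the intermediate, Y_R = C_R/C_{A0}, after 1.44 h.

0.130

For first-order series with pure A initially, C_R(t) = k₁C_{A0}/(k₂−k₁)·(e^(−k₁t) − e^(−k₂t)).
e^(−k₁t) = e^(−0.604×1.44) = e^(−0.8698) = 0.4191; e^(−k₂t) = e^(−3.470) = 0.03110.
C_R = 0.604×0.503/(2.41−0.604) × (0.4191−0.03110) = 0.1682×0.3879 = 0.06526 mol/L.
Y_R = C_R/C_{A0} = 0.06526/0.503 = 0.130.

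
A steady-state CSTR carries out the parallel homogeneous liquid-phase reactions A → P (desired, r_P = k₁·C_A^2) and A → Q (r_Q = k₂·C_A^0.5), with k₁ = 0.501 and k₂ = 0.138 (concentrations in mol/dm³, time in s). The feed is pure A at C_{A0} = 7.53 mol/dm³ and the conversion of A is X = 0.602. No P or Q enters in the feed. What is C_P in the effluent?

4.30 mol/dm³

Exit C_A = C_{A0}(1−X) = 7.53×0.398 = 2.997 mol/dm³.
A CSTR operates uniformly at the exit composition, giving r_P = 4.500 and r_Q = 0.2389 (each k·C_A^n at C_A = 2.997).
Fraction of consumed A going to P: r_P/(r_P+r_Q) = 0.9496.
C_P = 0.9496·C_{A0}·X = 0.9496×7.53×0.602 = 4.30 mol/dm³.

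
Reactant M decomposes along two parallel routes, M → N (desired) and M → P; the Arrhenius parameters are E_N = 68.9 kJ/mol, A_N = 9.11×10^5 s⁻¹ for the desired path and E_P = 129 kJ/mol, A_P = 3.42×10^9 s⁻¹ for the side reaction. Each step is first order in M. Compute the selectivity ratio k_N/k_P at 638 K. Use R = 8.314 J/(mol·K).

22.2

Since both paths have the same order in M, the concentration cancels and S_{N/P} = k_N/k_P = (A_N/A_P)·exp[(E_P−E_N)/(RT)].
(E_P−E_N)/(RT) = (129−68.9)×10³/(8.314×638) = 60100/5304 = 11.33.
k_N/k_P = (9.11×10^5/3.42×10^9)·exp(11.33) = 2.664×10^-4 × 83313 = 22.2.
Since E_N < E_P, lowering the temperature improves selectivity toward N.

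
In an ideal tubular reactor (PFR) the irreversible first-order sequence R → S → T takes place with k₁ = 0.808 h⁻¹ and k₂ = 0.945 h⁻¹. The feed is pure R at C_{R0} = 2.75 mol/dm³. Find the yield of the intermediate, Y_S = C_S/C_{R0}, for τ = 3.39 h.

0.142

Solving the coupled first-order balances gives C_S(τ) = [k₁/(k₂−k₁)]·C_{R0}·(e^(−k₁τ) − e^(−k₂τ)).
e^(−k₁τ) = e^(−0.808×3.39) = e^(−2.739) = 0.06463; e^(−k₂τ) = e^(−3.204) = 0.04062.
C_S = 0.808×2.75/(0.945−0.808) × (0.06463−0.04062) = 16.22×0.02401 = 0.3894 mol/dm³.
Y_S = C_S/C_{R0} = 0.3894/2.75 = 0.142.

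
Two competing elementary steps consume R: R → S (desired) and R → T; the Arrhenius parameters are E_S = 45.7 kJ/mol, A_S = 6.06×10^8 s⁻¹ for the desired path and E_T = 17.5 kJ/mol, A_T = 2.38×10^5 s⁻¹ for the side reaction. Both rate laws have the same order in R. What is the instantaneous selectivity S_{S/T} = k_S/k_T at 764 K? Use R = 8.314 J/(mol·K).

With equal orders, S_{S/T} = k_S/k_T = (A_S/A_T)·exp[(E_T−E_S)/(RT)].
(E_T−E_S)/(RT) = (17.5−45.7)×10³/(8.314×764) = -28200/6352 = -4.440.
k_S/k_T = (6.06×10^8/2.38×10^5)·exp(-4.440) = 2546 × 0.01180 = 30.0.
Since E_S > E_T, raising the temperature improves selectivity toward S.

30.0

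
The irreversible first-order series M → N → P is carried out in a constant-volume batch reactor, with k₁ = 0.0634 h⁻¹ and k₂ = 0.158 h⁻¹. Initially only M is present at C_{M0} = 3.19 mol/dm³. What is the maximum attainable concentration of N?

0.694 mol/dm³

Evaluating C_N at t_opt = ln(k₂/k₁)/(k₂−k₁) gives C_{N,max}/C_{M0} = (k₁/k₂)^[k₂/(k₂−k₁)].
= (0.0634/0.158)^(0.158/(0.158−0.0634)) = (0.4013)^(1.670) = 0.2176.
C_{N,max} = 0.2176×3.19 = 0.694 mol/dm³.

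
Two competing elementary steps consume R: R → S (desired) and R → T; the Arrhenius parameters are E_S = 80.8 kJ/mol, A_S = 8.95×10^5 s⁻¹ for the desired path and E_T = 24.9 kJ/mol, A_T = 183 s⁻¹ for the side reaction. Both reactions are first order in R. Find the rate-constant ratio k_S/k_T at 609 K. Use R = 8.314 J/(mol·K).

0.0784

k_S/k_T = (A_S/A_T)·exp[−(E_S−E_T)/(RT)] = (A_S/A_T)·exp[(E_T−E_S)/(RT)].
(E_T−E_S)/(RT) = (24.9−80.8)×10³/(8.314×609) = -55900/5063 = -11.04.
k_S/k_T = (8.95×10^5/183)·exp(-11.04) = 4891 × 1.604×10^-5 = 0.0784.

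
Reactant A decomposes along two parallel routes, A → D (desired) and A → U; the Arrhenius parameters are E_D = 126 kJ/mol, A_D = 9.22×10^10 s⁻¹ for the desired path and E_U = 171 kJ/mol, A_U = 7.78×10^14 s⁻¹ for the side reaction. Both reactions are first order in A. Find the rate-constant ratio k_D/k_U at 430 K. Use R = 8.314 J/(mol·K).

34.7

k_D/k_U = (A_D/A_U)·exp[−(E_D−E_U)/(RT)] = (A_D/A_U)·exp[(E_U−E_D)/(RT)].
(E_U−E_D)/(RT) = (171−126)×10³/(8.314×430) = 45000/3575 = 12.59.
k_D/k_U = (9.22×10^10/7.78×10^14)·exp(12.59) = 1.185×10^-4 × 2.928×10^5 = 34.7.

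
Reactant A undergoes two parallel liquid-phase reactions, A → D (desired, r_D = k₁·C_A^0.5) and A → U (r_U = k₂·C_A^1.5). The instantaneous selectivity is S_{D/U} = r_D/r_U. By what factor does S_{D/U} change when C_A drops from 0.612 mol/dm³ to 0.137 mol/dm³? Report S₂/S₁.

S_{D/U} = (k₁/k₂)·C_A⁻¹, so S₂/S₁ = (C_{A,2}/C_{A,1})⁻¹.
= 0.612/0.137 = 4.47.

4.47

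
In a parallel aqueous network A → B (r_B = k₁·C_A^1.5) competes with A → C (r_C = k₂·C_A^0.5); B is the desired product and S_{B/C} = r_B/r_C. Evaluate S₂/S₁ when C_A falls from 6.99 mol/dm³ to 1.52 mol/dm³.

S_{B/C} = (k₁/k₂)·C_A, so S₂/S₁ = (C_{A,2}/C_{A,1}).
= 1.52/6.99 = 0.217.
Selectivity toward B falls as C_A falls — high-concentration operation is favoured.

0.217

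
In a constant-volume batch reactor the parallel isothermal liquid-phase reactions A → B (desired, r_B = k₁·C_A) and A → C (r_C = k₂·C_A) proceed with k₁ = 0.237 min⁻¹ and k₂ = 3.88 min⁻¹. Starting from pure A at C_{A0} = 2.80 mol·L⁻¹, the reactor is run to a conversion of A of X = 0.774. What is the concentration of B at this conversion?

C_A = C_{A0}(1−X) = 0.6328 mol·L⁻¹.
Both paths are first order in A, so the instantaneous fraction to B is constant: dC_B/d(−C_A) = k₁/(k₁+k₂) = 0.05757.
C_B = 0.05757·(C_{A0}−C_A) = 0.05757×2.167 = 0.125 mol·L⁻¹.

0.125 mol·L⁻¹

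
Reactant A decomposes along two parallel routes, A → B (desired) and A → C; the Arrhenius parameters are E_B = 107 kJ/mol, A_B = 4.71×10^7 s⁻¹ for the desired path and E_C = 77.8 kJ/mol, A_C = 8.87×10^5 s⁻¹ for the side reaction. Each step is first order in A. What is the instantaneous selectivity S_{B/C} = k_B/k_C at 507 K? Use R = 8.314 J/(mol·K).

With equal orders, S_{B/C} = k_B/k_C = (A_B/A_C)·exp[(E_C−E_B)/(RT)].
(E_C−E_B)/(RT) = (77.8−107)×10³/(8.314×507) = -29200/4215 = -6.927.
k_B/k_C = (4.71×10^7/8.87×10^5)·exp(-6.927) = 53.10 × 9.806×10^-4 = 0.0521.
Since E_B > E_C, raising the temperature improves selectivity toward B.

0.0521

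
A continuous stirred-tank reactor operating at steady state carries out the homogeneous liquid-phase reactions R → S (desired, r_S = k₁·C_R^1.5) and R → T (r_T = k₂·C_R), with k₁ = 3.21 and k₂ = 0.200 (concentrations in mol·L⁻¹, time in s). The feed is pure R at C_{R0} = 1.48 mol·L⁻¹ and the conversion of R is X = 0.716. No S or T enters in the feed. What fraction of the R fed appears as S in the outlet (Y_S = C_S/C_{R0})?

Exit C_R = C_{R0}(1−X) = 1.48×0.284 = 0.4203 mol·L⁻¹.
A CSTR operates uniformly at the exit composition, giving r_S = 0.8747 and r_T = 0.08406 (each k·C_R^n at C_R = 0.4203).
Fraction of consumed R going to S: r_S/(r_S+r_T) = 0.9123.
C_S = 0.9123·C_{R0}·X = 0.9123×1.48×0.716 = 0.967 mol·L⁻¹; Y_S = C_S/C_{R0} = 0.653.

0.653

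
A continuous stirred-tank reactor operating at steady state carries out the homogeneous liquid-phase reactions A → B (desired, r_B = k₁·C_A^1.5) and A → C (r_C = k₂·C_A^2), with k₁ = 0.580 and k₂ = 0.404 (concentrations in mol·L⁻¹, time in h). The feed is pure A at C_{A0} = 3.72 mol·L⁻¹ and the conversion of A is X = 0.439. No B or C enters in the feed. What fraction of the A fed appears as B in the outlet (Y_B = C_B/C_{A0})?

Exit C_A = C_{A0}(1−X) = 3.72×0.561 = 2.087 mol·L⁻¹.
A CSTR operates uniformly at the exit composition, giving r_B = 1.749 and r_C = 1.760 (each k·C_A^n at C_A = 2.087).
Fraction of consumed A going to B: r_B/(r_B+r_C) = 0.4984.
C_B = 0.4984·C_{A0}·X = 0.4984×3.72×0.439 = 0.814 mol·L⁻¹; Y_B = C_B/C_{A0} = 0.219.

0.219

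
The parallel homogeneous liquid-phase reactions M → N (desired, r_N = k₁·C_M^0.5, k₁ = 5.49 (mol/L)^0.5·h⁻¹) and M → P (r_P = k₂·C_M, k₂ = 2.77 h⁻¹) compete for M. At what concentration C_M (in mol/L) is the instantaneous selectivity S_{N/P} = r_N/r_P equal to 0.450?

19.4 mol/L

S_{N/P} = (k₁/k₂)·C_M^-0.5 ⇒ C_M = (S·k₂/k₁)^(-2).
= (0.450×2.77/5.49)^(-2) = (0.2270)^(-2) = 19.4 mol/L.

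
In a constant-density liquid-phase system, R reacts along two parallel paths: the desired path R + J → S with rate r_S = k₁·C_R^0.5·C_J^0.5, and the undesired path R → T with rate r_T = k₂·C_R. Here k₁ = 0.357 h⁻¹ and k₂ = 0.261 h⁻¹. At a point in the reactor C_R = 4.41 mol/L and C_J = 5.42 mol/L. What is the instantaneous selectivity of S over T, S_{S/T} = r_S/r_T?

1.52

S_{S/T} = r_S/r_T = (k₁·C_R^0.5·C_J^0.5)/(k₂·C_R) = (k₁/k₂)·C_R^-0.5·C_J^0.5.
= (0.357×4.410^0.5×5.420^0.5) / (0.261×4.410) = 1.745/1.151 = 1.52.
The undesired path is higher order in R, so low C_R (CSTR or dilute feed) favours S.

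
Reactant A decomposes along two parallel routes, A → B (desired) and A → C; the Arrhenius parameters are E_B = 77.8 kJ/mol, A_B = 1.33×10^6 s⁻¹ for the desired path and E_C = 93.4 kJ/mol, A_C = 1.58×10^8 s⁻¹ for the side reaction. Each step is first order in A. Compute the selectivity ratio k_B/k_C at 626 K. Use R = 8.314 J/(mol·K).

With equal orders, S_{B/C} = k_B/k_C = (A_B/A_C)·exp[(E_C−E_B)/(RT)].
(E_C−E_B)/(RT) = (93.4−77.8)×10³/(8.314×626) = 15600/5205 = 2.997.
k_B/k_C = (1.33×10^6/1.58×10^8)·exp(2.997) = 0.008418 × 20.03 = 0.169.
Since E_B < E_C, lowering the temperature improves selectivity toward B.

0.169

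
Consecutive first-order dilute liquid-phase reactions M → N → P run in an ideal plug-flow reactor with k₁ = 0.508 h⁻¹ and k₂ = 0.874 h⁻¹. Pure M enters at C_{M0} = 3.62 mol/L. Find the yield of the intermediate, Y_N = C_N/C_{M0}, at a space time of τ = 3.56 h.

Solving the coupled first-order balances gives C_N(τ) = [k₁/(k₂−k₁)]·C_{M0}·(e^(−k₁τ) − e^(−k₂τ)).
e^(−k₁τ) = e^(−0.508×3.56) = e^(−1.808) = 0.1639; e^(−k₂τ) = e^(−3.111) = 0.04454.
C_N = 0.508×3.62/(0.874−0.508) × (0.1639−0.04454) = 5.024×0.1194 = 0.5998 mol/L.
Y_N = C_N/C_{M0} = 0.5998/3.62 = 0.166.

0.166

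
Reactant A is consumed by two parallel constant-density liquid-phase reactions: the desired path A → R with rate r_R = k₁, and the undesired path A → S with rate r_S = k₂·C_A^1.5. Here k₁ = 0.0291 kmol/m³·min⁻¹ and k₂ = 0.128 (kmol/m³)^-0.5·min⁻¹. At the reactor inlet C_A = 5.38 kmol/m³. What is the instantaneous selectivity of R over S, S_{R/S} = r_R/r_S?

S_{R/S} = r_R/r_S = (k₁)/(k₂·C_A^1.5) = (k₁/k₂)·C_A^-1.5.
= (0.0291) / (0.128×5.380^1.5) = 0.02910/1.597 = 0.0182.
The undesired path is higher order in A, so low C_A (CSTR or dilute feed) favours R.

0.0182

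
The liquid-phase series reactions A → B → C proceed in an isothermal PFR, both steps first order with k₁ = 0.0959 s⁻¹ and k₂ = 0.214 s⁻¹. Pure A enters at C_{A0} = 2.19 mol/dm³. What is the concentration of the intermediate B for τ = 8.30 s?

0.501 mol/dm³

For first-order series with pure A initially, C_B(τ) = k₁C_{A0}/(k₂−k₁)·(e^(−k₁τ) − e^(−k₂τ)).
e^(−k₁τ) = e^(−0.0959×8.30) = e^(−0.7960) = 0.4511; e^(−k₂τ) = e^(−1.776) = 0.1693.
C_B = 0.0959×2.19/(0.214−0.0959) × (0.4511−0.1693) = 1.778×0.2819 = 0.5012 mol/dm³.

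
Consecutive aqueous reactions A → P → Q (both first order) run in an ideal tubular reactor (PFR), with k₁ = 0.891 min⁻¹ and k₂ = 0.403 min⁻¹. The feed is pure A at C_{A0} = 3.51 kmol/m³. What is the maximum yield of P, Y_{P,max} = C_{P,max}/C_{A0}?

0.519

At the optimum, C_{P,max}/C_{A0} = (k₁/k₂)^[k₂/(k₂−k₁)].
= (0.891/0.403)^(0.403/(0.403−0.891)) = (2.211)^(-0.8258) = 0.5193.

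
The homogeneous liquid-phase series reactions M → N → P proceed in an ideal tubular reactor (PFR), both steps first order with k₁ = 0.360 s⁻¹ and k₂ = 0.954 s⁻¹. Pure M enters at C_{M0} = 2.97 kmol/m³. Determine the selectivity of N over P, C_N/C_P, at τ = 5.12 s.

0.122

Solving the coupled first-order balances gives C_N(τ) = [k₁/(k₂−k₁)]·C_{M0}·(e^(−k₁τ) − e^(−k₂τ)).
e^(−k₁τ) = e^(−0.360×5.12) = e^(−1.843) = 0.1583; e^(−k₂τ) = e^(−4.884) = 0.007563.
C_N = 0.360×2.97/(0.954−0.360) × (0.1583−0.007563) = 1.800×0.1507 = 0.2713 kmol/m³.
C_M = C_{M0}e^(−k₁τ) = 0.4702 kmol/m³, so C_P = C_{M0}−C_M−C_N = 2.228 kmol/m³; C_N/C_P = 0.122.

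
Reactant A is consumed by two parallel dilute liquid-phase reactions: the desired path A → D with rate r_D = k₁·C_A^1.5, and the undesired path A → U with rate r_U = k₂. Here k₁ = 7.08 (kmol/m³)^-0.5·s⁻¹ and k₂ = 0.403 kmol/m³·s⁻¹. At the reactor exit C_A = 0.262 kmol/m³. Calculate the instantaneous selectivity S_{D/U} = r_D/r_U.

2.36

S_{D/U} = r_D/r_U = (k₁·C_A^1.5)/(k₂) = (k₁/k₂)·C_A^1.5.
= (7.08×0.2620^1.5) / (0.403) = 0.9495/0.4030 = 2.36.
Since the desired path is higher order in A, keeping C_A high (PFR or concentrated feed) favours D.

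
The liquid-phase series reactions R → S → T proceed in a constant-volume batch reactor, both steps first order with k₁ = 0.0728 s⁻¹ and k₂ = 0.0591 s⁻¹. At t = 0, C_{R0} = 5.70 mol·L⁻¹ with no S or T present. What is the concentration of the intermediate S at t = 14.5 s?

The intermediate concentration in a first-order A→B→C sequence is C_S = k₁C_{R0}(e^(−k₁t) − e^(−k₂t))/(k₂−k₁).
e^(−k₁t) = e^(−0.0728×14.5) = e^(−1.056) = 0.3480; e^(−k₂t) = e^(−0.8569) = 0.4245.
C_S = 0.0728×5.70/(0.0591−0.0728) × (0.3480−0.4245) = (-30.29)×(-0.07647) = 2.316 mol·L⁻¹.

2.32 mol·L⁻¹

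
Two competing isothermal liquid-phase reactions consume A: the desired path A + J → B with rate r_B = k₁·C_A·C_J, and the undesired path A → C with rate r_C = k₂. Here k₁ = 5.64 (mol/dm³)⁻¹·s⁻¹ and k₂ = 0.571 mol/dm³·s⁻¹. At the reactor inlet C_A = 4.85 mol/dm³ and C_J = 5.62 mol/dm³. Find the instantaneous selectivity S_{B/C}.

269

S_{B/C} = r_B/r_C = (k₁·C_A·C_J)/(k₂) = (k₁/k₂)·C_A·C_J.
= (5.64×4.850×5.620) / (0.571) = 153.7/0.5710 = 269.
Since the desired path is higher order in A, keeping C_A high (PFR or concentrated feed) favours B.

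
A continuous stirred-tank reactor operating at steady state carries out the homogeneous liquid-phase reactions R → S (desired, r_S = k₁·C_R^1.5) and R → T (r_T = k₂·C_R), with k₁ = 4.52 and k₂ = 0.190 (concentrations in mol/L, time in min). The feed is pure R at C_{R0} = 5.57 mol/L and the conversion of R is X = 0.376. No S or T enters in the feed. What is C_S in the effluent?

2.05 mol/L

Exit C_R = C_{R0}(1−X) = 5.57×0.624 = 3.476 mol/L.
In a CSTR the entire volume is at exit conditions, so r_S = 4.52×3.476^1.5 = 29.29 and r_T = 0.190×3.476 = 0.6604.
Fraction of consumed R going to S: r_S/(r_S+r_T) = 0.9779.
C_S = 0.9779·C_{R0}·X = 0.9779×5.57×0.376 = 2.05 mol/L.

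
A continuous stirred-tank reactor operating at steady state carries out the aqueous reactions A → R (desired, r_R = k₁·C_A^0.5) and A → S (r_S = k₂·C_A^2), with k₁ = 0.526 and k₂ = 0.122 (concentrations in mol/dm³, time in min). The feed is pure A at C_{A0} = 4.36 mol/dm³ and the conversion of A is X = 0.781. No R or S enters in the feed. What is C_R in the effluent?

Exit C_A = C_{A0}(1−X) = 4.36×0.219 = 0.9548 mol/dm³.
Rates in a CSTR are evaluated at the outlet concentration: r_R = 0.526×0.9548^0.5 = 0.5140, r_S = 0.122×0.9548^2 = 0.1112.
Fraction of consumed A going to R: r_R/(r_R+r_S) = 0.8221.
C_R = 0.8221·C_{A0}·X = 0.8221×4.36×0.781 = 2.80 mol/dm³.

2.80 mol/dm³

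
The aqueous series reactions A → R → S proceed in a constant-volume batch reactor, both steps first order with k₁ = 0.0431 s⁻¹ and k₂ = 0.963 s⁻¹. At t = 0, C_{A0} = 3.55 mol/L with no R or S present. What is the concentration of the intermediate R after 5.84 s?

0.129 mol/L

Solving the coupled first-order balances gives C_R(t) = [k₁/(k₂−k₁)]·C_{A0}·(e^(−k₁t) − e^(−k₂t)).
e^(−k₁t) = e^(−0.0431×5.84) = e^(−0.2517) = 0.7775; e^(−k₂t) = e^(−5.624) = 0.003610.
C_R = 0.0431×3.55/(0.963−0.0431) × (0.7775−0.003610) = 0.1663×0.7739 = 0.1287 mol/L.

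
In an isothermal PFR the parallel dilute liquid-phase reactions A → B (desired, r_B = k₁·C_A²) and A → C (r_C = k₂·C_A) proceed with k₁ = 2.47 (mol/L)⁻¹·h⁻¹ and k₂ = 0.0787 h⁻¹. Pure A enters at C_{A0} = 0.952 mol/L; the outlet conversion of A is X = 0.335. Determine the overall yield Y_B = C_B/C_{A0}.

0.322

C_A = C_{A0}(1−X) = 0.6331 mol/L.
Along a PFR/batch, dC_C/dC_A = −r_C/(r_B+r_C) = −k₂/(k₂+k₁·C_A).
Integrating from C_{A0} to C_A: C_C = (0.0787/2.47)·ln[(0.0787+2.47·0.952)/(0.0787+2.47·0.633)] = 0.03186·ln(2.430/1.642) = 0.01248 mol/L.
Then C_B = (C_{A0}−C_A) − C_C = 0.3189 − 0.01248 = 0.3064 mol/L.
Y_B = C_B/C_{A0} = 0.3064/0.952 = 0.322.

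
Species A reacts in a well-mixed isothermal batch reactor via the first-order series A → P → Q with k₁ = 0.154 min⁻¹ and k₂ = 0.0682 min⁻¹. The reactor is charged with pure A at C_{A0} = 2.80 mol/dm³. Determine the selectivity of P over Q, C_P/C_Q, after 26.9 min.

Solving the coupled first-order balances gives C_P(t) = [k₁/(k₂−k₁)]·C_{A0}·(e^(−k₁t) − e^(−k₂t)).
e^(−k₁t) = e^(−0.154×26.9) = e^(−4.143) = 0.01588; e^(−k₂t) = e^(−1.835) = 0.1597.
C_P = 0.154×2.80/(0.0682−0.154) × (0.01588−0.1597) = (-5.026)×(-0.1438) = 0.7227 mol/dm³.
C_A = C_{A0}e^(−k₁t) = 0.04447 mol/dm³, so C_Q = C_{A0}−C_A−C_P = 2.033 mol/dm³; C_P/C_Q = 0.356.

0.356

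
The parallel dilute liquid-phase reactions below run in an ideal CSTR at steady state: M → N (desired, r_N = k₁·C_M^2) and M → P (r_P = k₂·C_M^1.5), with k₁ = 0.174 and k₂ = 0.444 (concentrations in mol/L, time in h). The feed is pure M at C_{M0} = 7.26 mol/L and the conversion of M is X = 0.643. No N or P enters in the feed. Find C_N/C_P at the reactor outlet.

Exit C_M = C_{M0}(1−X) = 7.26×0.357 = 2.592 mol/L.
A CSTR operates uniformly at the exit composition, giving r_N = 1.169 and r_P = 1.853 (each k·C_M^n at C_M = 2.592).
Overall selectivity = C_N/C_P = r_Nτ/(r_Pτ) = r_N/r_P = 0.631.

0.631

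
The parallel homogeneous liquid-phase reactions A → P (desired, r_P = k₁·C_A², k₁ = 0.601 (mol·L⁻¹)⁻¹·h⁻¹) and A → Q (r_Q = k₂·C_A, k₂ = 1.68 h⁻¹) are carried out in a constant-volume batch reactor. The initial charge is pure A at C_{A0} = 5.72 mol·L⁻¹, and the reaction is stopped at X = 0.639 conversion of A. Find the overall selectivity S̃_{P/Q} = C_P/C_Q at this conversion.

1.33

C_A = C_{A0}(1−X) = 2.065 mol·L⁻¹.
Along a PFR/batch, dC_Q/dC_A = −r_Q/(r_P+r_Q) = −k₂/(k₂+k₁·C_A).
Integrating from C_{A0} to C_A: C_Q = (1.68/0.601)·ln[(1.68+0.601·5.72)/(1.68+0.601·2.06)] = 2.795·ln(5.118/2.921) = 1.568 mol·L⁻¹.
Then C_P = (C_{A0}−C_A) − C_Q = 3.655 − 1.568 = 2.088 mol·L⁻¹.
S̃_{P/Q} = C_P/C_Q = 2.088/1.568 = 1.33.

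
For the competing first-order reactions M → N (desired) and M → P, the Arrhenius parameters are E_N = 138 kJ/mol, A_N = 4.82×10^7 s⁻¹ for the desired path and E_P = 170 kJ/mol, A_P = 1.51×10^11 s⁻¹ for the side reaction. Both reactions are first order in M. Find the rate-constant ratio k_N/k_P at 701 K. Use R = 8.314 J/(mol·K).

0.0774

Since both paths have the same order in M, the concentration cancels and S_{N/P} = k_N/k_P = (A_N/A_P)·exp[(E_P−E_N)/(RT)].
(E_P−E_N)/(RT) = (170−138)×10³/(8.314×701) = 32000/5828 = 5.491.
k_N/k_P = (4.82×10^7/1.51×10^11)·exp(5.491) = 3.192×10^-4 × 242.4 = 0.0774.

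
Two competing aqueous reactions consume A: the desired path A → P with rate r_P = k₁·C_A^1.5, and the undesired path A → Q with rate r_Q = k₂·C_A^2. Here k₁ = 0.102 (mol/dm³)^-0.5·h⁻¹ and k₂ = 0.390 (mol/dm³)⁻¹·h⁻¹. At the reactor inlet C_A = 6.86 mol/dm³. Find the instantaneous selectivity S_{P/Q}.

S_{P/Q} = r_P/r_Q = (k₁·C_A^1.5)/(k₂·C_A^2) = (k₁/k₂)·C_A^-0.5.
= (0.102×6.860^1.5) / (0.390×6.860^2) = 1.833/18.35 = 0.0999.
The undesired path is higher order in A, so low C_A (CSTR or dilute feed) favours P.

0.0999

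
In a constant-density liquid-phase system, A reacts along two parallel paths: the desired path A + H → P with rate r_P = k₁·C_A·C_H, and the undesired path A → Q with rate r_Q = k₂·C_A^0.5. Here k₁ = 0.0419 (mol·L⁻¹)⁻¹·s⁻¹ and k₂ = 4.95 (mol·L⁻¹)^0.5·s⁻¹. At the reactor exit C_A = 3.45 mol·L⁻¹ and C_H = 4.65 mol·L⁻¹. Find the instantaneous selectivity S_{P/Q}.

S_{P/Q} = r_P/r_Q = (k₁·C_A·C_H)/(k₂·C_A^0.5) = (k₁/k₂)·C_A^0.5·C_H.
= (0.0419×3.450×4.650) / (4.95×3.450^0.5) = 0.6722/9.194 = 0.0731.
Since the desired path is higher order in A, keeping C_A high (PFR or concentrated feed) favours P.

0.0731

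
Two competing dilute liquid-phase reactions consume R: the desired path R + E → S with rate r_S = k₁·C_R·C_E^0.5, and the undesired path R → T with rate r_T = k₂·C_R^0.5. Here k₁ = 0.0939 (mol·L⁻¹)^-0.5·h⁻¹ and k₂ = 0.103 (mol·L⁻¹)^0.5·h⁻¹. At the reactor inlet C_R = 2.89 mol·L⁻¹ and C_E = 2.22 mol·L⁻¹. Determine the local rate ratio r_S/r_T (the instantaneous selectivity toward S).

2.31

S_{S/T} = r_S/r_T = (k₁·C_R·C_E^0.5)/(k₂·C_R^0.5) = (k₁/k₂)·C_R^0.5·C_E^0.5.
= (0.0939×2.890×2.220^0.5) / (0.103×2.890^0.5) = 0.4043/0.1751 = 2.31.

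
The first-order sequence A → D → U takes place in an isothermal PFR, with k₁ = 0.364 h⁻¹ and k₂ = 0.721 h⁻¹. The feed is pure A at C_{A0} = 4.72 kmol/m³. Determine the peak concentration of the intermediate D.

Evaluating C_D at τ_opt = ln(k₂/k₁)/(k₂−k₁) gives C_{D,max}/C_{A0} = (k₁/k₂)^[k₂/(k₂−k₁)].
= (0.364/0.721)^(0.721/(0.721−0.364)) = (0.5049)^(2.020) = 0.2515.
C_{D,max} = 0.2515×4.72 = 1.19 kmol/m³.

1.19 kmol/m³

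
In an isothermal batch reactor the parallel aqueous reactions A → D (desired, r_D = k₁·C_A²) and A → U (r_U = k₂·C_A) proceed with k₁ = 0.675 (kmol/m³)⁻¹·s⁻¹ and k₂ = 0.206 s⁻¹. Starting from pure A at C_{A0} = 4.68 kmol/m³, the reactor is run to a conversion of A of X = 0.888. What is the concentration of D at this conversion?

C_A = C_{A0}(1−X) = 0.5242 kmol/m³.
Along a PFR/batch, dC_U/dC_A = −r_U/(r_D+r_U) = −k₂/(k₂+k₁·C_A).
Integrating from C_{A0} to C_A: C_U = (0.206/0.675)·ln[(0.206+0.675·4.68)/(0.206+0.675·0.524)] = 0.3052·ln(3.365/0.5598) = 0.5474 kmol/m³.
Then C_D = (C_{A0}−C_A) − C_U = 4.156 − 0.5474 = 3.608 kmol/m³.

3.61 kmol/m³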